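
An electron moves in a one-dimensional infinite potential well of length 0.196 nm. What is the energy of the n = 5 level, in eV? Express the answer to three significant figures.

E_5 = 245 eV

For an infinite well E_n = n²h²/(8m_eL²), so E_1 = h²/(8m_eL²) = (6.626×10^-34)²/(8·9.109×10^-31·(1.96×10^-10 m)²) = 1.568×10^-18 J.
Then E_5 = 5²·E_1 = 25·1.568×10^-18 J = 3.920×10^-17 J.
Converting, E_5 = 3.920×10^-17 J / (1.602×10^-19 J/eV) = 245 eV.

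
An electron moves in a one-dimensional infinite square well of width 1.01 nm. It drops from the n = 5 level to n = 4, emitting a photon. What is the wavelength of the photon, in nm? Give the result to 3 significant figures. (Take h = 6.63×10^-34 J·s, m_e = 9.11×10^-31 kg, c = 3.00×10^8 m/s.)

E_1 = h²/(8m_eL²) = 5.913×10^-20 J, so ΔE = (5² − 4²)E_1 = 5.322×10^-19 J.
λ = hc/ΔE = (6.63×10^-34·3.00×10^8)/5.322×10^-19 = 3.74×10^-7 m = 374 nm.

λ = 374 nm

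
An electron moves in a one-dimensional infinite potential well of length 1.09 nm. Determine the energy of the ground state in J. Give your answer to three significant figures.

E_1 = 5.07×10^-20 J

For an infinite well E_n = n²h²/(8m_eL²), so E_1 = h²/(8m_eL²) = (6.626×10^-34)²/(8·9.109×10^-31·(1.09×10^-9 m)²) = 5.071×10^-20 J.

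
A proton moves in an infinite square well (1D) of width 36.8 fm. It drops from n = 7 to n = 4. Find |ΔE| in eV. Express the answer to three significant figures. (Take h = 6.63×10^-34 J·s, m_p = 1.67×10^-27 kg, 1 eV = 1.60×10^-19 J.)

E_1 = h²/(8m_pL²) = 2.430×10^-14 J.
|ΔE| = |7² − 4²|·E_1 = 33·2.430×10^-14 J = 8.019×10^-13 J = 5.01×10^6 eV.

|ΔE| = 5.01×10^6 eV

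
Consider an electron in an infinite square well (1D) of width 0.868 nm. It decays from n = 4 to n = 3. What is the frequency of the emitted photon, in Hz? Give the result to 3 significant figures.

f = 8.45×10^14 Hz

E_1 = h²/(8m_eL²) = 7.997×10^-20 J and ΔE = (4² − 3²)E_1 = 5.598×10^-19 J.
f = ΔE/h = 5.598×10^-19/6.626×10^-34 = 8.45×10^14 Hz.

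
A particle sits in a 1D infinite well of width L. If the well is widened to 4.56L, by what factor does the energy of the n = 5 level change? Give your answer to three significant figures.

E_n ∝ 1/L², so the energy scales by 1/4.56² = 0.0481.

0.0481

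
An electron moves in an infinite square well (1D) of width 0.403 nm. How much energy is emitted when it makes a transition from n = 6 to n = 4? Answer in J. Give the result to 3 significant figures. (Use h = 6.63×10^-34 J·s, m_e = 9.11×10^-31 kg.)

|ΔE| = 7.43×10^-18 J

E_1 = h²/(8m_eL²) = 3.714×10^-19 J.
|ΔE| = |6² − 4²|·E_1 = 20·3.714×10^-19 J = 7.43×10^-18 J.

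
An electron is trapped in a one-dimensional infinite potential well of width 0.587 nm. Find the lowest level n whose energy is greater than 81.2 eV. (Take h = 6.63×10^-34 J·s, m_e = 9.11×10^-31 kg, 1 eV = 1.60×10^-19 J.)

E_1 = h²/(8m_eL²) = 1.750×10^-19 J = 1.094 eV.
Need n² > 81.2/1.094 = 74.22, i.e. n > 8.615.
The smallest integer satisfying this is n = 9.

n = 9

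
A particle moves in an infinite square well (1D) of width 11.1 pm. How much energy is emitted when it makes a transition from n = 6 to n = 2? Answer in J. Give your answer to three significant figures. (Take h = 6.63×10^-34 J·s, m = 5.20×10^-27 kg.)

E_1 = h²/(8mL²) = 8.576×10^-20 J.
|ΔE| = |6² − 2²|·E_1 = 32·8.576×10^-20 J = 2.74×10^-18 J.

|ΔE| = 2.74×10^-18 J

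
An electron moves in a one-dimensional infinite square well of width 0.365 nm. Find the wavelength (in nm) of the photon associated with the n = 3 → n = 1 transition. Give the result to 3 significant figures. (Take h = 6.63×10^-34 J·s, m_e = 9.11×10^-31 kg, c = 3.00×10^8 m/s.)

E_1 = h²/(8m_eL²) = 4.527×10^-19 J, so ΔE = (3² − 1²)E_1 = 3.622×10^-18 J.
λ = hc/ΔE = (6.63×10^-34·3.00×10^8)/3.622×10^-18 = 5.49×10^-8 m = 54.9 nm.

λ = 54.9 nm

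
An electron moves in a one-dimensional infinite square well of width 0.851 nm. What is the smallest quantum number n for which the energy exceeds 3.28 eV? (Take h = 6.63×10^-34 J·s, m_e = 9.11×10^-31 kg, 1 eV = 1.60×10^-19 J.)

E_1 = h²/(8m_eL²) = 8.328×10^-20 J = 0.5205 eV.
Need n² > 3.28/0.5205 = 6.302, i.e. n > 2.510.
The smallest integer satisfying this is n = 3.

n = 3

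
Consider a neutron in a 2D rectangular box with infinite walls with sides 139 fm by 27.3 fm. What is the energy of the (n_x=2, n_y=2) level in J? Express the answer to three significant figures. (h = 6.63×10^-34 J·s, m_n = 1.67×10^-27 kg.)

For a 2D rectangular well E = (h²/8m_n)·Σ n_i²/L_i² = (6.63×10^-34)²/(8·1.67×10^-27) · [2²/(139 fm)² + 2²/(27.3 fm)²].
Evaluating gives E = 1.83×10^-13 J.

E = 1.83×10^-13 J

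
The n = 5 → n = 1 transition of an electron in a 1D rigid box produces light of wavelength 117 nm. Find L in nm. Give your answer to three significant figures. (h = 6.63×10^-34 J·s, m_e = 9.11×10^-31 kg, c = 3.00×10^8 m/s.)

L = 0.923 nm

The photon carries ΔE = hc/λ = 6.63×10^-34·3.00×10^8/1.17×10^-7 m = 1.700×10^-18 J.
Since ΔE = (5² − 1²)E_1, E_1 = 7.083×10^-20 J, and L = h/√(8m_eE_1) = 9.23×10^-10 m = 0.923 nm.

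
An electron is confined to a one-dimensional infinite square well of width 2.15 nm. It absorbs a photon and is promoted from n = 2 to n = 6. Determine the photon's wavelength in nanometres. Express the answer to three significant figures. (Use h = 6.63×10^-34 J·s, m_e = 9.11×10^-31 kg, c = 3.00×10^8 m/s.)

λ = 476 nm

E_1 = h²/(8m_eL²) = 1.305×10^-20 J, so ΔE = (6² − 2²)E_1 = 4.176×10^-19 J.
λ = hc/ΔE = (6.63×10^-34·3.00×10^8)/4.176×10^-19 = 4.76×10^-7 m = 476 nm.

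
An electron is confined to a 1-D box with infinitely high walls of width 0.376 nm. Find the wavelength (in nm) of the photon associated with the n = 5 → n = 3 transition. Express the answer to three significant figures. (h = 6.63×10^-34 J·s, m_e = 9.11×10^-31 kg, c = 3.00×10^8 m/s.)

λ = 29.1 nm

E_1 = h²/(8m_eL²) = 4.266×10^-19 J, so ΔE = (5² − 3²)E_1 = 6.826×10^-18 J.
λ = hc/ΔE = (6.63×10^-34·3.00×10^8)/6.826×10^-18 = 2.91×10^-8 m = 29.1 nm.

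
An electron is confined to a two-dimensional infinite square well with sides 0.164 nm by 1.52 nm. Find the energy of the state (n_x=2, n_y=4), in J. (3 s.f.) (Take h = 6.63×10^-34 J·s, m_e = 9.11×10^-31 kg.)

E = 9.39×10^-18 J

For a 2D rectangular well E = (h²/8m_e)·Σ n_i²/L_i² = (6.63×10^-34)²/(8·9.11×10^-31) · [2²/(0.164 nm)² + 4²/(1.52 nm)²].
Evaluating gives E = 9.39×10^-18 J.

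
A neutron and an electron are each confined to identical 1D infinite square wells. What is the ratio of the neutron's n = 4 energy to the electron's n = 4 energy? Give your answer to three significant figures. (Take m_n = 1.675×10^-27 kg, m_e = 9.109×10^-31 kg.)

E_n ∝ 1/m at fixed n and L, so the ratio is m_e/m_n = 9.109×10^-31/1.675×10^-27 = 5.44×10^-4.

5.44×10^-4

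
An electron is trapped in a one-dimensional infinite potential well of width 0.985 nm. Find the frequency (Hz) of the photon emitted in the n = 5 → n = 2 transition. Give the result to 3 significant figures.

E_1 = h²/(8m_eL²) = 6.210×10^-20 J and ΔE = (5² − 2²)E_1 = 1.304×10^-18 J.
f = ΔE/h = 1.304×10^-18/6.626×10^-34 = 1.97×10^15 Hz.

f = 1.97×10^15 Hz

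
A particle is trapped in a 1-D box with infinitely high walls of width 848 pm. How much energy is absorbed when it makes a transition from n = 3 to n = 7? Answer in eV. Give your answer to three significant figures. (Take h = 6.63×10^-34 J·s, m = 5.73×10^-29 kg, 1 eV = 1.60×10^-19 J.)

E_1 = h²/(8mL²) = 1.333×10^-21 J.
|ΔE| = |3² − 7²|·E_1 = 40·1.333×10^-21 J = 5.332×10^-20 J = 0.333 eV.

|ΔE| = 0.333 eV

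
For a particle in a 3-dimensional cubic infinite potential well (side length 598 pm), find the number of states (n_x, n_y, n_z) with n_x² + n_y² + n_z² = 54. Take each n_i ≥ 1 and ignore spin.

degeneracy = 12

The level has n_x² + n_y² + n_z² = 54. The ordered positive-integer solutions are (1, 2, 7), (1, 7, 2), (2, 1, 7), (2, 5, 5), (2, 7, 1), (3, 3, 6), (3, 6, 3), (5, 2, 5), (5, 5, 2), (6, 3, 3), (7, 1, 2), (7, 2, 1).
That gives 12 states.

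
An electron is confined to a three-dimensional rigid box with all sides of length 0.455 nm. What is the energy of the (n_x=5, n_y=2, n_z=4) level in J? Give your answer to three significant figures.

E = 1.31×10^-17 J

For a 3D rectangular well E = (h²/8m_e)·Σ n_i²/L_i² = (6.626×10^-34)²/(8·9.109×10^-31) · [5²/(0.455 nm)² + 2²/(0.455 nm)² + 4²/(0.455 nm)²].
Evaluating gives E = 1.31×10^-17 J.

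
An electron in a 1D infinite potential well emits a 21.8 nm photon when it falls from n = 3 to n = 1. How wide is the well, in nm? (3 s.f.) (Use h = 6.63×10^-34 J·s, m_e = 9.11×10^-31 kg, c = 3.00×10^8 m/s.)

L = 0.230 nm

The photon carries ΔE = hc/λ = 6.63×10^-34·3.00×10^8/2.18×10^-8 m = 9.124×10^-18 J.
Since ΔE = (3² − 1²)E_1, E_1 = 1.141×10^-18 J, and L = h/√(8m_eE_1) = 2.30×10^-10 m = 0.230 nm.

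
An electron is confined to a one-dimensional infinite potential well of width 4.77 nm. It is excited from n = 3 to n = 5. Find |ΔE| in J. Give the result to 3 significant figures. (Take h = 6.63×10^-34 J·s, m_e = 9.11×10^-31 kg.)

|ΔE| = 4.24×10^-20 J

E_1 = h²/(8m_eL²) = 2.651×10^-21 J.
|ΔE| = |3² − 5²|·E_1 = 16·2.651×10^-21 J = 4.24×10^-20 J.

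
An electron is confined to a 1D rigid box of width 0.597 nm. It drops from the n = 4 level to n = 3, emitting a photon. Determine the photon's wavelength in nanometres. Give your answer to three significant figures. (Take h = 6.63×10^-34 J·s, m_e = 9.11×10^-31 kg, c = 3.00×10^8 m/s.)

λ = 168 nm

E_1 = h²/(8m_eL²) = 1.692×10^-19 J, so ΔE = (4² − 3²)E_1 = 1.184×10^-18 J.
λ = hc/ΔE = (6.63×10^-34·3.00×10^8)/1.184×10^-18 = 1.68×10^-7 m = 168 nm.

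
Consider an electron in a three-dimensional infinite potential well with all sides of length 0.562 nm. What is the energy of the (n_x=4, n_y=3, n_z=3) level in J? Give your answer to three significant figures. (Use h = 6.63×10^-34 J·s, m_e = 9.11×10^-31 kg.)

For a 3D rectangular well E = (h²/8m_e)·Σ n_i²/L_i² = (6.63×10^-34)²/(8·9.11×10^-31) · [4²/(0.562 nm)² + 3²/(0.562 nm)² + 3²/(0.562 nm)²].
Evaluating gives E = 6.49×10^-18 J.

E = 6.49×10^-18 J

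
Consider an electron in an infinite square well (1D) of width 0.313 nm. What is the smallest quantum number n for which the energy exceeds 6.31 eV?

E_1 = h²/(8m_eL²) = 6.150×10^-19 J = 3.839 eV.
Need n² > 6.31/3.839 = 1.644, i.e. n > 1.282.
The smallest integer satisfying this is n = 2.

n = 2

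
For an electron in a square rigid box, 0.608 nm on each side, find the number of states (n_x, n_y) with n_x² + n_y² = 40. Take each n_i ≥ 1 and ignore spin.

degeneracy = 2

The level has n_x² + n_y² = 40. The ordered positive-integer solutions are (2, 6), (6, 2).
That gives 2 states.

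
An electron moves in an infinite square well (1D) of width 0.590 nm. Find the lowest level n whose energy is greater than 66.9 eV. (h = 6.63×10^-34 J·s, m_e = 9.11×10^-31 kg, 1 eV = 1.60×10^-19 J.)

n = 8

E_1 = h²/(8m_eL²) = 1.733×10^-19 J = 1.083 eV.
Need n² > 66.9/1.083 = 61.77, i.e. n > 7.859.
The smallest integer satisfying this is n = 8.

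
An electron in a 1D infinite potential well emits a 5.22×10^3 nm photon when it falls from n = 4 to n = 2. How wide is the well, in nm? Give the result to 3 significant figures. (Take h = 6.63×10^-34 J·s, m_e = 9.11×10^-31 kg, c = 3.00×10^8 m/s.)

L = 4.36 nm

The photon carries ΔE = hc/λ = 6.63×10^-34·3.00×10^8/5.22×10^-6 m = 3.810×10^-20 J.
Since ΔE = (4² − 2²)E_1, E_1 = 3.175×10^-21 J, and L = h/√(8m_eE_1) = 4.36×10^-9 m = 4.36 nm.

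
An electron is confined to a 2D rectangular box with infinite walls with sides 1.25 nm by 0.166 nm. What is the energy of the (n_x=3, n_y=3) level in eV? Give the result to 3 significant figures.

For a 2D rectangular well E = (h²/8m_e)·Σ n_i²/L_i² = (6.626×10^-34)²/(8·9.109×10^-31) · [3²/(1.25 nm)² + 3²/(0.166 nm)²].
Evaluating gives E = 2.002×10^-17 J = 125 eV.

E = 125 eV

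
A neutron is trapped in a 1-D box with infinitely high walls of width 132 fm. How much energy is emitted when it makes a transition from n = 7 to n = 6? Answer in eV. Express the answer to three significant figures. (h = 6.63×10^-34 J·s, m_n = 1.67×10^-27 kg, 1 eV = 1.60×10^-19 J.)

|ΔE| = 1.53×10^5 eV

E_1 = h²/(8m_nL²) = 1.888×10^-15 J.
|ΔE| = |7² − 6²|·E_1 = 13·1.888×10^-15 J = 2.454×10^-14 J = 1.53×10^5 eV.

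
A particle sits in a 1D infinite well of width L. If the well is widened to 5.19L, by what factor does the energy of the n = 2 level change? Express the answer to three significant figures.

E_n ∝ 1/L², so the energy scales by 1/5.19² = 0.0371.

0.0371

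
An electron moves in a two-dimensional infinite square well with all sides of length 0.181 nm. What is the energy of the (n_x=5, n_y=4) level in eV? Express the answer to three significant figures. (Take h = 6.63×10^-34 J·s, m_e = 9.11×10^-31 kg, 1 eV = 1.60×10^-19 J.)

E = 472 eV

For a 2D rectangular well E = (h²/8m_e)·Σ n_i²/L_i² = (6.63×10^-34)²/(8·9.11×10^-31) · [5²/(0.181 nm)² + 4²/(0.181 nm)²].
Evaluating gives E = 7.548×10^-17 J = 472 eV.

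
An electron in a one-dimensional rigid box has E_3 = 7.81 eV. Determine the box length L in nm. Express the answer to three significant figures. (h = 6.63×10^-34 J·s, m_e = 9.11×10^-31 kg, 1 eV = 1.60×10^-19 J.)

L = 0.659 nm

From E_n = n²h²/(8m_eL²), L = n·h/√(8m_eE_n).
E_3 = 7.81 eV = 1.250×10^-18 J, so L = 3·6.63×10^-34/√(8·9.11×10^-31·1.250×10^-18) = 6.59×10^-10 m = 0.659 nm.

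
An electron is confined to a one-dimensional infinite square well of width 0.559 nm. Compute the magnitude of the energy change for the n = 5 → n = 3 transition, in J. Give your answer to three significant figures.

|ΔE| = 3.08×10^-18 J

E_1 = h²/(8m_eL²) = 1.928×10^-19 J.
|ΔE| = |5² − 3²|·E_1 = 16·1.928×10^-19 J = 3.08×10^-18 J.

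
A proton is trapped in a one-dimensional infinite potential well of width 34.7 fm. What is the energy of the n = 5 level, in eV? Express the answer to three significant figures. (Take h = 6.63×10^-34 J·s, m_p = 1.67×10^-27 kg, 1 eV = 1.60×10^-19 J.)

E_5 = 4.27×10^6 eV

For an infinite well E_n = n²h²/(8m_pL²), so E_1 = h²/(8m_pL²) = (6.63×10^-34)²/(8·1.67×10^-27·(3.47×10^-14 m)²) = 2.733×10^-14 J.
Then E_5 = 5²·E_1 = 25·2.733×10^-14 J = 6.832×10^-13 J.
Converting, E_5 = 6.832×10^-13 J / (1.60×10^-19 J/eV) = 4.27×10^6 eV.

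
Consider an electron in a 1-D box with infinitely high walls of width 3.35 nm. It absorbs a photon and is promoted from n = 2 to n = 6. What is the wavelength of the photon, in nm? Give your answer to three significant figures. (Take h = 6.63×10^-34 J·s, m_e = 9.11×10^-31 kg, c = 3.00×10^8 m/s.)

E_1 = h²/(8m_eL²) = 5.374×10^-21 J, so ΔE = (6² − 2²)E_1 = 1.720×10^-19 J.
λ = hc/ΔE = (6.63×10^-34·3.00×10^8)/1.720×10^-19 = 1.16×10^-6 m = 1.16×10^3 nm.

λ = 1.16×10^3 nm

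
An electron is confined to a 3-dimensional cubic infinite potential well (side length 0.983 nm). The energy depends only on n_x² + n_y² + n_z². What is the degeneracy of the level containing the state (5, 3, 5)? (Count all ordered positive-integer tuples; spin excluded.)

degeneracy = 9

The level has n_x² + n_y² + n_z² = 59. The ordered positive-integer solutions are (1, 3, 7), (1, 7, 3), (3, 1, 7), (3, 5, 5), (3, 7, 1), (5, 3, 5), (5, 5, 3), (7, 1, 3), (7, 3, 1).
That gives 9 states.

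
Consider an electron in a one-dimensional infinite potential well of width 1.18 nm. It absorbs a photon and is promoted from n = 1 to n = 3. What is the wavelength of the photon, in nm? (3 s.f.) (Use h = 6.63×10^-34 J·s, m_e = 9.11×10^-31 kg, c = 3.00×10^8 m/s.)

λ = 574 nm

E_1 = h²/(8m_eL²) = 4.332×10^-20 J, so ΔE = (3² − 1²)E_1 = 3.466×10^-19 J.
λ = hc/ΔE = (6.63×10^-34·3.00×10^8)/3.466×10^-19 = 5.74×10^-7 m = 574 nm.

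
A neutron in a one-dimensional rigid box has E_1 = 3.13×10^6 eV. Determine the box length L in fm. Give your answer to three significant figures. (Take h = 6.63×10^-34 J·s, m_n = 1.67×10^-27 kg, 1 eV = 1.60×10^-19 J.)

L = 8.11 fm

From E_n = n²h²/(8m_nL²), L = n·h/√(8m_nE_n).
E_1 = 3.13×10^6 eV = 5.008×10^-13 J, so L = 1·6.63×10^-34/√(8·1.67×10^-27·5.008×10^-13) = 8.11×10^-15 m = 8.11 fm.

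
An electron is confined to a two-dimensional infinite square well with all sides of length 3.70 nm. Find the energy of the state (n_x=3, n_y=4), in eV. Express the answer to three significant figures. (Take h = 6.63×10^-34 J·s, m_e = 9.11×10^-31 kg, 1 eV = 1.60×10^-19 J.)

For a 2D rectangular well E = (h²/8m_e)·Σ n_i²/L_i² = (6.63×10^-34)²/(8·9.11×10^-31) · [3²/(3.70 nm)² + 4²/(3.70 nm)²].
Evaluating gives E = 1.101×10^-19 J = 0.688 eV.

E = 0.688 eV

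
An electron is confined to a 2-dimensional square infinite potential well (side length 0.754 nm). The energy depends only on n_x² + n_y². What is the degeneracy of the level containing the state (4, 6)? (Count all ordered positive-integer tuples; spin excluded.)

degeneracy = 2

The level has n_x² + n_y² = 52. The ordered positive-integer solutions are (4, 6), (6, 4).
That gives 2 states.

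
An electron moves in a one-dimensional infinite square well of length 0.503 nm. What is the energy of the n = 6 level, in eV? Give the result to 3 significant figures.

For an infinite well E_n = n²h²/(8m_eL²), so E_1 = h²/(8m_eL²) = (6.626×10^-34)²/(8·9.109×10^-31·(5.03×10^-10 m)²) = 2.381×10^-19 J.
Then E_6 = 6²·E_1 = 36·2.381×10^-19 J = 8.572×10^-18 J.
Converting, E_6 = 8.572×10^-18 J / (1.602×10^-19 J/eV) = 53.5 eV.

E_6 = 53.5 eV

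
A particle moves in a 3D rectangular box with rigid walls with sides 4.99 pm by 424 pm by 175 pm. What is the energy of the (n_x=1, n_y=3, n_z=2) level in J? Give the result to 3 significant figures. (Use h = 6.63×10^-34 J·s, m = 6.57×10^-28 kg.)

For a 3D rectangular well E = (h²/8m)·Σ n_i²/L_i² = (6.63×10^-34)²/(8·6.57×10^-28) · [1²/(4.99 pm)² + 3²/(424 pm)² + 2²/(175 pm)²].
Evaluating gives E = 3.37×10^-18 J.

E = 3.37×10^-18 J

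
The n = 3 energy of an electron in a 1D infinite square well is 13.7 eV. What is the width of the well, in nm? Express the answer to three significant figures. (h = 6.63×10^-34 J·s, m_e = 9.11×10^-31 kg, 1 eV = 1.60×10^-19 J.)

From E_n = n²h²/(8m_eL²), L = n·h/√(8m_eE_n).
E_3 = 13.7 eV = 2.192×10^-18 J, so L = 3·6.63×10^-34/√(8·9.11×10^-31·2.192×10^-18) = 4.98×10^-10 m = 0.498 nm.

L = 0.498 nm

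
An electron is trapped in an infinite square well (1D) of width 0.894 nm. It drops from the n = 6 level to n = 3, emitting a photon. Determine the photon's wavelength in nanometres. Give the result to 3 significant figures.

E_1 = h²/(8m_eL²) = 7.538×10^-20 J, so ΔE = (6² − 3²)E_1 = 2.035×10^-18 J.
λ = hc/ΔE = (6.626×10^-34·2.998×10^8)/2.035×10^-18 = 9.76×10^-8 m = 97.6 nm.

λ = 97.6 nm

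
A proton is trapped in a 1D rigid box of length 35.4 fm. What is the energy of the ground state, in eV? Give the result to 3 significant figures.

For an infinite well E_n = n²h²/(8m_pL²), so E_1 = h²/(8m_pL²) = (6.626×10^-34)²/(8·1.673×10^-27·(3.54×10^-14 m)²) = 2.618×10^-14 J.
Converting, E_1 = 2.618×10^-14 J / (1.602×10^-19 J/eV) = 1.63×10^5 eV.

E_1 = 1.63×10^5 eV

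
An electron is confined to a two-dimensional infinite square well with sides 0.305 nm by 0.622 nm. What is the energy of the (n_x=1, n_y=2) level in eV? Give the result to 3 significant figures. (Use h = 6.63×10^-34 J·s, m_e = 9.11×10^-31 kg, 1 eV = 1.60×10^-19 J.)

For a 2D rectangular well E = (h²/8m_e)·Σ n_i²/L_i² = (6.63×10^-34)²/(8·9.11×10^-31) · [1²/(0.305 nm)² + 2²/(0.622 nm)²].
Evaluating gives E = 1.272×10^-18 J = 7.95 eV.

E = 7.95 eV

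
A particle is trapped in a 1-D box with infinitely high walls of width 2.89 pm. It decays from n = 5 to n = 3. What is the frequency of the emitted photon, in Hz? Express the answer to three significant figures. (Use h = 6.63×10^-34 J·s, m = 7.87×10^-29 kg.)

f = 2.02×10^18 Hz

E_1 = h²/(8mL²) = 8.359×10^-17 J and ΔE = (5² − 3²)E_1 = 1.337×10^-15 J.
f = ΔE/h = 1.337×10^-15/6.63×10^-34 = 2.02×10^18 Hz.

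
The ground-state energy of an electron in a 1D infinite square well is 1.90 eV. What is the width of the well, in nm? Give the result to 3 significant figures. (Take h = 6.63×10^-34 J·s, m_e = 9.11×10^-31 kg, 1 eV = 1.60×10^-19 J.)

L = 0.445 nm

From E_n = n²h²/(8m_eL²), L = n·h/√(8m_eE_n).
E_1 = 1.90 eV = 3.040×10^-19 J, so L = 1·6.63×10^-34/√(8·9.11×10^-31·3.040×10^-19) = 4.45×10^-10 m = 0.445 nm.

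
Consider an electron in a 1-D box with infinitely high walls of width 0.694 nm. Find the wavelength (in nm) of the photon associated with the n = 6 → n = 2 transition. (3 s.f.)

λ = 49.6 nm

E_1 = h²/(8m_eL²) = 1.251×10^-19 J, so ΔE = (6² − 2²)E_1 = 4.003×10^-18 J.
λ = hc/ΔE = (6.626×10^-34·2.998×10^8)/4.003×10^-18 = 4.96×10^-8 m = 49.6 nm.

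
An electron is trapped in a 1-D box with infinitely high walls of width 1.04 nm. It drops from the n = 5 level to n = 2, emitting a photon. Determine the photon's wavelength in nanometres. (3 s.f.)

λ = 170 nm

E_1 = h²/(8m_eL²) = 5.570×10^-20 J, so ΔE = (5² − 2²)E_1 = 1.170×10^-18 J.
λ = hc/ΔE = (6.626×10^-34·2.998×10^8)/1.170×10^-18 = 1.70×10^-7 m = 170 nm.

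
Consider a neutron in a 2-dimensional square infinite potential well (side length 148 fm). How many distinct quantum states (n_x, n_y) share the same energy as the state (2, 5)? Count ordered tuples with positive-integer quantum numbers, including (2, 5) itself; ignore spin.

degeneracy = 2

The level has n_x² + n_y² = 29. The ordered positive-integer solutions are (2, 5), (5, 2).
That gives 2 states.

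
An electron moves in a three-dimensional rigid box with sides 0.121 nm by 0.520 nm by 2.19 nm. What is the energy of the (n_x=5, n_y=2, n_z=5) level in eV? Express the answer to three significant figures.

E = 650 eV

For a 3D rectangular well E = (h²/8m_e)·Σ n_i²/L_i² = (6.626×10^-34)²/(8·9.109×10^-31) · [5²/(0.121 nm)² + 2²/(0.520 nm)² + 5²/(2.19 nm)²].
Evaluating gives E = 1.041×10^-16 J = 650 eV.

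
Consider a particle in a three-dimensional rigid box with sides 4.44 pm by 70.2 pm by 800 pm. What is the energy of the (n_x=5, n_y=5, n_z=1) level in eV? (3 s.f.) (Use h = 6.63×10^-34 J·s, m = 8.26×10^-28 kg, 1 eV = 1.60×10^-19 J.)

E = 529 eV

For a 3D rectangular well E = (h²/8m)·Σ n_i²/L_i² = (6.63×10^-34)²/(8·8.26×10^-28) · [5²/(4.44 pm)² + 5²/(70.2 pm)² + 1²/(800 pm)²].
Evaluating gives E = 8.470×10^-17 J = 529 eV.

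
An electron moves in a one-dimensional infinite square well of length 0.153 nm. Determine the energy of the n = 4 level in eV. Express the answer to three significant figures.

E_4 = 257 eV

For an infinite well E_n = n²h²/(8m_eL²), so E_1 = h²/(8m_eL²) = (6.626×10^-34)²/(8·9.109×10^-31·(1.53×10^-10 m)²) = 2.574×10^-18 J.
Then E_4 = 4²·E_1 = 16·2.574×10^-18 J = 4.118×10^-17 J.
Converting, E_4 = 4.118×10^-17 J / (1.602×10^-19 J/eV) = 257 eV.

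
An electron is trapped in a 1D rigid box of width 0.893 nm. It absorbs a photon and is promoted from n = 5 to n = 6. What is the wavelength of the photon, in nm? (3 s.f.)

λ = 239 nm

E_1 = h²/(8m_eL²) = 7.555×10^-20 J, so ΔE = (6² − 5²)E_1 = 8.311×10^-19 J.
λ = hc/ΔE = (6.626×10^-34·2.998×10^8)/8.311×10^-19 = 2.39×10^-7 m = 239 nm.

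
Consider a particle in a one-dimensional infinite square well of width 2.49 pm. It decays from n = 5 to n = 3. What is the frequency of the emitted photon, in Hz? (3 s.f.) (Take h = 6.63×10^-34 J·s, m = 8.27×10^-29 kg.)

f = 2.59×10^18 Hz

E_1 = h²/(8mL²) = 1.072×10^-16 J and ΔE = (5² − 3²)E_1 = 1.715×10^-15 J.
f = ΔE/h = 1.715×10^-15/6.63×10^-34 = 2.59×10^18 Hz.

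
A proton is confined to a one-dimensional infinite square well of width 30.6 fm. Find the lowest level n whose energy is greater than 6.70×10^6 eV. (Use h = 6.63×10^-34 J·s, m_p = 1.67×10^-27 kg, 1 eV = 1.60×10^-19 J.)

E_1 = h²/(8m_pL²) = 3.514×10^-14 J = 2.196×10^5 eV.
Need n² > 6.70×10^6/2.196×10^5 = 30.51, i.e. n > 5.524.
The smallest integer satisfying this is n = 6.

n = 6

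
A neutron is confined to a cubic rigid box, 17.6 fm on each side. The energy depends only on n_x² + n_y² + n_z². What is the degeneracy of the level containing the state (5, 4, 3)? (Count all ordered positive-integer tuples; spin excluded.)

degeneracy = 6

The level has n_x² + n_y² + n_z² = 50. The ordered positive-integer solutions are (3, 4, 5), (3, 5, 4), (4, 3, 5), (4, 5, 3), (5, 3, 4), (5, 4, 3).
That gives 6 states.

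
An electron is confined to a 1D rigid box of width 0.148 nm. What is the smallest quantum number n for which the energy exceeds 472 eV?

n = 6

E_1 = h²/(8m_eL²) = 2.751×10^-18 J = 17.17 eV.
Need n² > 472/17.17 = 27.49, i.e. n > 5.243.
The smallest integer satisfying this is n = 6.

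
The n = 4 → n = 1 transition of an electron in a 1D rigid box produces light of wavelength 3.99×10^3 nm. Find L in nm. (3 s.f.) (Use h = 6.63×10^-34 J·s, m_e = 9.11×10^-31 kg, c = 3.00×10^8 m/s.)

The photon carries ΔE = hc/λ = 6.63×10^-34·3.00×10^8/3.99×10^-6 m = 4.985×10^-20 J.
Since ΔE = (4² − 1²)E_1, E_1 = 3.323×10^-21 J, and L = h/√(8m_eE_1) = 4.26×10^-9 m = 4.26 nm.

L = 4.26 nm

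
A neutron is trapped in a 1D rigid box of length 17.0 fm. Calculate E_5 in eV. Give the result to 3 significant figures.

For an infinite well E_n = n²h²/(8m_nL²), so E_1 = h²/(8m_nL²) = (6.626×10^-34)²/(8·1.675×10^-27·(1.70×10^-14 m)²) = 1.134×10^-13 J.
Then E_5 = 5²·E_1 = 25·1.134×10^-13 J = 2.835×10^-12 J.
Converting, E_5 = 2.835×10^-12 J / (1.602×10^-19 J/eV) = 1.77×10^7 eV.

E_5 = 1.77×10^7 eV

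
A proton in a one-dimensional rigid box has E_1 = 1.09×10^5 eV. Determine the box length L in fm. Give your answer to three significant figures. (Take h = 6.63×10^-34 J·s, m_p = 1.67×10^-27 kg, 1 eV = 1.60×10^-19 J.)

L = 43.4 fm

From E_n = n²h²/(8m_pL²), L = n·h/√(8m_pE_n).
E_1 = 1.09×10^5 eV = 1.744×10^-14 J, so L = 1·6.63×10^-34/√(8·1.67×10^-27·1.744×10^-14) = 4.34×10^-14 m = 43.4 fm.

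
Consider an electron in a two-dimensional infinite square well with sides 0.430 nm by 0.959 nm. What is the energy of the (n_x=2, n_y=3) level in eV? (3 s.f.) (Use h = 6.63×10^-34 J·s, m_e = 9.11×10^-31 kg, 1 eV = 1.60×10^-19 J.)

For a 2D rectangular well E = (h²/8m_e)·Σ n_i²/L_i² = (6.63×10^-34)²/(8·9.11×10^-31) · [2²/(0.430 nm)² + 3²/(0.959 nm)²].
Evaluating gives E = 1.895×10^-18 J = 11.8 eV.

E = 11.8 eV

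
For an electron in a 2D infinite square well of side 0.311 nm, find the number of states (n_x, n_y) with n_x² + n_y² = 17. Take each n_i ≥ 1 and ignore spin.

The level has n_x² + n_y² = 17. The ordered positive-integer solutions are (1, 4), (4, 1).
That gives 2 states.

degeneracy = 2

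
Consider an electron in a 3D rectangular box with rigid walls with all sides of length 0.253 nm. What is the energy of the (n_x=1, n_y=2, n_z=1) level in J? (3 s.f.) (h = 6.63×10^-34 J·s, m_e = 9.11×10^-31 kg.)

For a 3D rectangular well E = (h²/8m_e)·Σ n_i²/L_i² = (6.63×10^-34)²/(8·9.11×10^-31) · [1²/(0.253 nm)² + 2²/(0.253 nm)² + 1²/(0.253 nm)²].
Evaluating gives E = 5.65×10^-18 J.

E = 5.65×10^-18 J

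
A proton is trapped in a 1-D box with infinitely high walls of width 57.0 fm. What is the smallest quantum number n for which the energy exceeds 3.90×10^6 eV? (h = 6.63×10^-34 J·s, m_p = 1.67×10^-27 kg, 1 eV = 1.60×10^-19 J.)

n = 8

E_1 = h²/(8m_pL²) = 1.013×10^-14 J = 6.331×10^4 eV.
Need n² > 3.90×10^6/6.331×10^4 = 61.60, i.e. n > 7.849.
The smallest integer satisfying this is n = 8.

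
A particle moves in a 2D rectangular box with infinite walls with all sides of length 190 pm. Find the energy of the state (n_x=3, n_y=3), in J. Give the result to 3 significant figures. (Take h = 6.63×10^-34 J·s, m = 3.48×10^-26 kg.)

For a 2D rectangular well E = (h²/8m)·Σ n_i²/L_i² = (6.63×10^-34)²/(8·3.48×10^-26) · [3²/(190 pm)² + 3²/(190 pm)²].
Evaluating gives E = 7.87×10^-22 J.

E = 7.87×10^-22 J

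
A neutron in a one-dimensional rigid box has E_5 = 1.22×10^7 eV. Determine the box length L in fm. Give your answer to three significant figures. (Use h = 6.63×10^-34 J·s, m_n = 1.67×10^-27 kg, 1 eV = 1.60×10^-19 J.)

L = 20.5 fm

From E_n = n²h²/(8m_nL²), L = n·h/√(8m_nE_n).
E_5 = 1.22×10^7 eV = 1.952×10^-12 J, so L = 5·6.63×10^-34/√(8·1.67×10^-27·1.952×10^-12) = 2.05×10^-14 m = 20.5 fm.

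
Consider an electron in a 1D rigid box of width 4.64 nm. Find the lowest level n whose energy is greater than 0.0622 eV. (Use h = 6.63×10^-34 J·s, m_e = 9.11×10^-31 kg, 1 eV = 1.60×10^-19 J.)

E_1 = h²/(8m_eL²) = 2.801×10^-21 J = 0.01751 eV.
Need n² > 0.0622/0.01751 = 3.552, i.e. n > 1.885.
The smallest integer satisfying this is n = 2.

n = 2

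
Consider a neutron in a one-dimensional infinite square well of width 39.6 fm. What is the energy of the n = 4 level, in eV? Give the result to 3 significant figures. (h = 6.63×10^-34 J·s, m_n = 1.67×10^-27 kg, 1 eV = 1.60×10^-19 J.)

For an infinite well E_n = n²h²/(8m_nL²), so E_1 = h²/(8m_nL²) = (6.63×10^-34)²/(8·1.67×10^-27·(3.96×10^-14 m)²) = 2.098×10^-14 J.
Then E_4 = 4²·E_1 = 16·2.098×10^-14 J = 3.357×10^-13 J.
Converting, E_4 = 3.357×10^-13 J / (1.60×10^-19 J/eV) = 2.10×10^6 eV.

E_4 = 2.10×10^6 eV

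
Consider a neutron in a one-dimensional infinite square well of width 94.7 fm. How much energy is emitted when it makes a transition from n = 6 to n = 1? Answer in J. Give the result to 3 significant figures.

|ΔE| = 1.28×10^-13 J

E_1 = h²/(8m_nL²) = 3.653×10^-15 J.
|ΔE| = |6² − 1²|·E_1 = 35·3.653×10^-15 J = 1.28×10^-13 J.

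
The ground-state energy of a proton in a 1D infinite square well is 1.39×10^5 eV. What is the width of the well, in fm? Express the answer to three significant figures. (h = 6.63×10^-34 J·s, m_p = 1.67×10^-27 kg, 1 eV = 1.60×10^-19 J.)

L = 38.5 fm

From E_n = n²h²/(8m_pL²), L = n·h/√(8m_pE_n).
E_1 = 1.39×10^5 eV = 2.224×10^-14 J, so L = 1·6.63×10^-34/√(8·1.67×10^-27·2.224×10^-14) = 3.85×10^-14 m = 38.5 fm.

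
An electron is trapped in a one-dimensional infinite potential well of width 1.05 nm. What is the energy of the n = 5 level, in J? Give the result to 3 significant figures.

For an infinite well E_n = n²h²/(8m_eL²), so E_1 = h²/(8m_eL²) = (6.626×10^-34)²/(8·9.109×10^-31·(1.05×10^-9 m)²) = 5.465×10^-20 J.
Then E_5 = 5²·E_1 = 25·5.465×10^-20 J = 1.37×10^-18 J.

E_5 = 1.37×10^-18 J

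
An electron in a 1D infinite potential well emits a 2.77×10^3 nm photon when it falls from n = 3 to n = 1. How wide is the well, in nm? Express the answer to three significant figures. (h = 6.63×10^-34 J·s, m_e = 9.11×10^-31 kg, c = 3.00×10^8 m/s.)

The photon carries ΔE = hc/λ = 6.63×10^-34·3.00×10^8/2.77×10^-6 m = 7.181×10^-20 J.
Since ΔE = (3² − 1²)E_1, E_1 = 8.976×10^-21 J, and L = h/√(8m_eE_1) = 2.59×10^-9 m = 2.59 nm.

L = 2.59 nm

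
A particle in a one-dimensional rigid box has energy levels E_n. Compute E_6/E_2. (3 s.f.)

9.00

E_n ∝ n², so E_6/E_2 = 6²/2² = 36/4 = 9.00.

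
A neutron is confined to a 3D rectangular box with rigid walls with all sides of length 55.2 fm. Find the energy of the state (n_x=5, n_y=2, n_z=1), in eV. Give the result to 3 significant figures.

E = 2.01×10^6 eV

For a 3D rectangular well E = (h²/8m_n)·Σ n_i²/L_i² = (6.626×10^-34)²/(8·1.675×10^-27) · [5²/(55.2 fm)² + 2²/(55.2 fm)² + 1²/(55.2 fm)²].
Evaluating gives E = 3.226×10^-13 J = 2.01×10^6 eV.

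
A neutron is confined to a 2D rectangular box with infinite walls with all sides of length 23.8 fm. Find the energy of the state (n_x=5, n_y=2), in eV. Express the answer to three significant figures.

For a 2D rectangular well E = (h²/8m_n)·Σ n_i²/L_i² = (6.626×10^-34)²/(8·1.675×10^-27) · [5²/(23.8 fm)² + 2²/(23.8 fm)²].
Evaluating gives E = 1.677×10^-12 J = 1.05×10^7 eV.

E = 1.05×10^7 eV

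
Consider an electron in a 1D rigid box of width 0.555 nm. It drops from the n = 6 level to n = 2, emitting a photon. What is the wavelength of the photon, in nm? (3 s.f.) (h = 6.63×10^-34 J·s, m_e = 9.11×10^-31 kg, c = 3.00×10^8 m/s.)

E_1 = h²/(8m_eL²) = 1.958×10^-19 J, so ΔE = (6² − 2²)E_1 = 6.266×10^-18 J.
λ = hc/ΔE = (6.63×10^-34·3.00×10^8)/6.266×10^-18 = 3.17×10^-8 m = 31.7 nm.

λ = 31.7 nm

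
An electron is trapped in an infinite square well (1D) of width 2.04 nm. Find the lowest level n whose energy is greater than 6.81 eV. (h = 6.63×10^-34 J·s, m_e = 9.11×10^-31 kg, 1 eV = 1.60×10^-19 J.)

E_1 = h²/(8m_eL²) = 1.449×10^-20 J = 0.09056 eV.
Need n² > 6.81/0.09056 = 75.20, i.e. n > 8.672.
The smallest integer satisfying this is n = 9.

n = 9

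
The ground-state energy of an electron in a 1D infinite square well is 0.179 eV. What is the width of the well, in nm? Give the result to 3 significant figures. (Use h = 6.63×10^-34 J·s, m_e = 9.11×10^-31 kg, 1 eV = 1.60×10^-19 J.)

L = 1.45 nm

From E_n = n²h²/(8m_eL²), L = n·h/√(8m_eE_n).
E_1 = 0.179 eV = 2.864×10^-20 J, so L = 1·6.63×10^-34/√(8·9.11×10^-31·2.864×10^-20) = 1.45×10^-9 m = 1.45 nm.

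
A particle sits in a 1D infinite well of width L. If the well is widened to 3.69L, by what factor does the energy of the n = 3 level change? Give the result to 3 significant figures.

E_n ∝ 1/L², so the energy scales by 1/3.69² = 0.0734.

0.0734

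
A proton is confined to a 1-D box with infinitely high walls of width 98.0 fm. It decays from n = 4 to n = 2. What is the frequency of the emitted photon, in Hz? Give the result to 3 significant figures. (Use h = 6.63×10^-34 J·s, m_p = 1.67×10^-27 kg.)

f = 6.20×10^19 Hz

E_1 = h²/(8m_pL²) = 3.426×10^-15 J and ΔE = (4² − 2²)E_1 = 4.111×10^-14 J.
f = ΔE/h = 4.111×10^-14/6.63×10^-34 = 6.20×10^19 Hz.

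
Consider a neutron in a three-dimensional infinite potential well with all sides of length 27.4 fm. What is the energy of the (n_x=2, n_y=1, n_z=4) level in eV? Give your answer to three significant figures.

E = 5.72×10^6 eV

For a 3D rectangular well E = (h²/8m_n)·Σ n_i²/L_i² = (6.626×10^-34)²/(8·1.675×10^-27) · [2²/(27.4 fm)² + 1²/(27.4 fm)² + 4²/(27.4 fm)²].
Evaluating gives E = 9.165×10^-13 J = 5.72×10^6 eV.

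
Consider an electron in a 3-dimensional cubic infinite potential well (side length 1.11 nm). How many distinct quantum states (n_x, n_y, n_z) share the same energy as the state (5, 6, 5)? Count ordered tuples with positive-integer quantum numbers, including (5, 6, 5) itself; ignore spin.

degeneracy = 15

The level has n_x² + n_y² + n_z² = 86. The ordered positive-integer solutions are (1, 2, 9), (1, 6, 7), (1, 7, 6), (1, 9, 2), (2, 1, 9), (2, 9, 1), (5, 5, 6), (5, 6, 5), (6, 1, 7), (6, 5, 5), (6, 7, 1), (7, 1, 6), (7, 6, 1), (9, 1, 2), (9, 2, 1).
That gives 15 states.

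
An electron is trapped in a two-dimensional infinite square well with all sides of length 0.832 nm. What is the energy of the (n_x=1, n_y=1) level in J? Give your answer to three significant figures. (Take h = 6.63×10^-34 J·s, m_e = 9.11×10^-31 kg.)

E = 1.74×10^-19 J

For a 2D rectangular well E = (h²/8m_e)·Σ n_i²/L_i² = (6.63×10^-34)²/(8·9.11×10^-31) · [1²/(0.832 nm)² + 1²/(0.832 nm)²].
Evaluating gives E = 1.74×10^-19 J.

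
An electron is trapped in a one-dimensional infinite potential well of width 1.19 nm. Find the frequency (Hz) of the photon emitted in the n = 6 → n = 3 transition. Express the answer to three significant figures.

f = 1.73×10^15 Hz

E_1 = h²/(8m_eL²) = 4.254×10^-20 J and ΔE = (6² − 3²)E_1 = 1.149×10^-18 J.
f = ΔE/h = 1.149×10^-18/6.626×10^-34 = 1.73×10^15 Hz.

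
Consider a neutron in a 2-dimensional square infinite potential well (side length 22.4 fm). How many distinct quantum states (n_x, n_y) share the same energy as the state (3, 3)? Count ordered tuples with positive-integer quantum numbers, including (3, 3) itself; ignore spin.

The level has n_x² + n_y² = 18. The ordered positive-integer solutions are (3, 3).
That gives 1 state.

degeneracy = 1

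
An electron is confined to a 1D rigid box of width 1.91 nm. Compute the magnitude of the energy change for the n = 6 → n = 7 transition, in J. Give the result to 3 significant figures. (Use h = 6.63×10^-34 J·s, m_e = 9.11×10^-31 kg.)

|ΔE| = 2.15×10^-19 J

E_1 = h²/(8m_eL²) = 1.653×10^-20 J.
|ΔE| = |6² − 7²|·E_1 = 13·1.653×10^-20 J = 2.15×10^-19 J.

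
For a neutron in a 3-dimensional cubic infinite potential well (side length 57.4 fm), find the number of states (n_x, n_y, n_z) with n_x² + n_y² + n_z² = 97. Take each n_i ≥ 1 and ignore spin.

degeneracy = 3

The level has n_x² + n_y² + n_z² = 97. The ordered positive-integer solutions are (5, 6, 6), (6, 5, 6), (6, 6, 5).
That gives 3 states.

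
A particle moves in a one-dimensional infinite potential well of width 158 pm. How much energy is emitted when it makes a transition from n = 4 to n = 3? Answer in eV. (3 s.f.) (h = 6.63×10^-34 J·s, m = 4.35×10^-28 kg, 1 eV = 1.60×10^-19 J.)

E_1 = h²/(8mL²) = 5.060×10^-21 J.
|ΔE| = |4² − 3²|·E_1 = 7·5.060×10^-21 J = 3.542×10^-20 J = 0.221 eV.

|ΔE| = 0.221 eV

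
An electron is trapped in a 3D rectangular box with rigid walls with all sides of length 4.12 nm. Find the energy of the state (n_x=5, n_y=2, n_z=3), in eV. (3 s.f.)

E = 0.842 eV

For a 3D rectangular well E = (h²/8m_e)·Σ n_i²/L_i² = (6.626×10^-34)²/(8·9.109×10^-31) · [5²/(4.12 nm)² + 2²/(4.12 nm)² + 3²/(4.12 nm)²].
Evaluating gives E = 1.349×10^-19 J = 0.842 eV.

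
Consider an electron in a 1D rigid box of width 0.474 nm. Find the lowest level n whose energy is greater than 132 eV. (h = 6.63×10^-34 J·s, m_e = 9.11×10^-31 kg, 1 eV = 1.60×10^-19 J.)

n = 9

E_1 = h²/(8m_eL²) = 2.684×10^-19 J = 1.678 eV.
Need n² > 132/1.678 = 78.67, i.e. n > 8.870.
The smallest integer satisfying this is n = 9.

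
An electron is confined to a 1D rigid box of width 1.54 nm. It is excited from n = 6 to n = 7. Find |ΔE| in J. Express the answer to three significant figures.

|ΔE| = 3.30×10^-19 J

E_1 = h²/(8m_eL²) = 2.540×10^-20 J.
|ΔE| = |6² − 7²|·E_1 = 13·2.540×10^-20 J = 3.30×10^-19 J.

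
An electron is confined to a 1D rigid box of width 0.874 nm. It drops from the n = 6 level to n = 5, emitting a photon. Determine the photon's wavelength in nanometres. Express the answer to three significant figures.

E_1 = h²/(8m_eL²) = 7.887×10^-20 J, so ΔE = (6² − 5²)E_1 = 8.676×10^-19 J.
λ = hc/ΔE = (6.626×10^-34·2.998×10^8)/8.676×10^-19 = 2.29×10^-7 m = 229 nm.

λ = 229 nm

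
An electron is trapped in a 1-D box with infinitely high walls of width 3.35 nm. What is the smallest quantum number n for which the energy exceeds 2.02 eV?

n = 8

E_1 = h²/(8m_eL²) = 5.368×10^-21 J = 0.03351 eV.
Need n² > 2.02/0.03351 = 60.28, i.e. n > 7.764.
The smallest integer satisfying this is n = 8.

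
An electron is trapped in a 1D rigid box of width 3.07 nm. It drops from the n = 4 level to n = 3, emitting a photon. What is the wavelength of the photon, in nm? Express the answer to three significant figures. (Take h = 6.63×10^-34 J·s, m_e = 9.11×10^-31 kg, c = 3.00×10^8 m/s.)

E_1 = h²/(8m_eL²) = 6.399×10^-21 J, so ΔE = (4² − 3²)E_1 = 4.479×10^-20 J.
λ = hc/ΔE = (6.63×10^-34·3.00×10^8)/4.479×10^-20 = 4.44×10^-6 m = 4.44×10^3 nm.

λ = 4.44×10^3 nm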